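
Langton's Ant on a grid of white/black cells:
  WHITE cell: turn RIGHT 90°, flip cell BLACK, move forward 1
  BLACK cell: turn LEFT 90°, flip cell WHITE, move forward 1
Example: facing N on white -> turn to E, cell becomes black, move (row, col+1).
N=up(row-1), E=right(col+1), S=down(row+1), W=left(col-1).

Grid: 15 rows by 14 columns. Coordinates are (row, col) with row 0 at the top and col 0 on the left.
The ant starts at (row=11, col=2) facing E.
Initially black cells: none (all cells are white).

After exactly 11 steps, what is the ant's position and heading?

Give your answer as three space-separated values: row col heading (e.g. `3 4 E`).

Answer: 9 1 N

Derivation:
Step 1: on WHITE (11,2): turn R to S, flip to black, move to (12,2). |black|=1
Step 2: on WHITE (12,2): turn R to W, flip to black, move to (12,1). |black|=2
Step 3: on WHITE (12,1): turn R to N, flip to black, move to (11,1). |black|=3
Step 4: on WHITE (11,1): turn R to E, flip to black, move to (11,2). |black|=4
Step 5: on BLACK (11,2): turn L to N, flip to white, move to (10,2). |black|=3
Step 6: on WHITE (10,2): turn R to E, flip to black, move to (10,3). |black|=4
Step 7: on WHITE (10,3): turn R to S, flip to black, move to (11,3). |black|=5
Step 8: on WHITE (11,3): turn R to W, flip to black, move to (11,2). |black|=6
Step 9: on WHITE (11,2): turn R to N, flip to black, move to (10,2). |black|=7
Step 10: on BLACK (10,2): turn L to W, flip to white, move to (10,1). |black|=6
Step 11: on WHITE (10,1): turn R to N, flip to black, move to (9,1). |black|=7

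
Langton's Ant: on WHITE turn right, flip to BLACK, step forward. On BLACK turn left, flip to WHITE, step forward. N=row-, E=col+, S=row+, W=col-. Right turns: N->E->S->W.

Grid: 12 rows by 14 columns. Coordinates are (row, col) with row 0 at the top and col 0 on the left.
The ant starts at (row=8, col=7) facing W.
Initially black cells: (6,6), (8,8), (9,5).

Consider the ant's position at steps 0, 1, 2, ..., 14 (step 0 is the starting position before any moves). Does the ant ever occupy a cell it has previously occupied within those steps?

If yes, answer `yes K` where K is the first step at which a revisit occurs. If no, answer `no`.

Step 1: on WHITE (8,7): turn R to N, flip to black, move to (7,7). |black|=4 — new cell
Step 2: on WHITE (7,7): turn R to E, flip to black, move to (7,8). |black|=5 — new cell
Step 3: on WHITE (7,8): turn R to S, flip to black, move to (8,8). |black|=6 — new cell
Step 4: on BLACK (8,8): turn L to E, flip to white, move to (8,9). |black|=5 — new cell
Step 5: on WHITE (8,9): turn R to S, flip to black, move to (9,9). |black|=6 — new cell
Step 6: on WHITE (9,9): turn R to W, flip to black, move to (9,8). |black|=7 — new cell
Step 7: on WHITE (9,8): turn R to N, flip to black, move to (8,8). |black|=8 — REVISIT

Answer: yes 7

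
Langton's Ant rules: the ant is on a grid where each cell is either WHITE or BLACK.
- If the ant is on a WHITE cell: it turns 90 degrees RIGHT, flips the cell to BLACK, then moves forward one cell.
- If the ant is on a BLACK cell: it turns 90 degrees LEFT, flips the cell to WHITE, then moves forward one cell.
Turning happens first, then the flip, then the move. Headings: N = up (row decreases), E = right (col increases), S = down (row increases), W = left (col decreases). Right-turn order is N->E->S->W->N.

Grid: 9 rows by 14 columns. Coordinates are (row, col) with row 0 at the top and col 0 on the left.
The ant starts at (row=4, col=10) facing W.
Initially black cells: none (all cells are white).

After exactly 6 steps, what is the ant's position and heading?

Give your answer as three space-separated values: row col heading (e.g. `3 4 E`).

Step 1: on WHITE (4,10): turn R to N, flip to black, move to (3,10). |black|=1
Step 2: on WHITE (3,10): turn R to E, flip to black, move to (3,11). |black|=2
Step 3: on WHITE (3,11): turn R to S, flip to black, move to (4,11). |black|=3
Step 4: on WHITE (4,11): turn R to W, flip to black, move to (4,10). |black|=4
Step 5: on BLACK (4,10): turn L to S, flip to white, move to (5,10). |black|=3
Step 6: on WHITE (5,10): turn R to W, flip to black, move to (5,9). |black|=4

Answer: 5 9 W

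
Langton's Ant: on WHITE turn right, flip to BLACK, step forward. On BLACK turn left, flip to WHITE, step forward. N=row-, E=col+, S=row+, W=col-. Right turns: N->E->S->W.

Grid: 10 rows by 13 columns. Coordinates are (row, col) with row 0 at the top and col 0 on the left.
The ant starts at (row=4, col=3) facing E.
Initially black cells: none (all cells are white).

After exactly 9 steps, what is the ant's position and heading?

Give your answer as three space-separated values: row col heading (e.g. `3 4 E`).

Answer: 3 3 N

Derivation:
Step 1: on WHITE (4,3): turn R to S, flip to black, move to (5,3). |black|=1
Step 2: on WHITE (5,3): turn R to W, flip to black, move to (5,2). |black|=2
Step 3: on WHITE (5,2): turn R to N, flip to black, move to (4,2). |black|=3
Step 4: on WHITE (4,2): turn R to E, flip to black, move to (4,3). |black|=4
Step 5: on BLACK (4,3): turn L to N, flip to white, move to (3,3). |black|=3
Step 6: on WHITE (3,3): turn R to E, flip to black, move to (3,4). |black|=4
Step 7: on WHITE (3,4): turn R to S, flip to black, move to (4,4). |black|=5
Step 8: on WHITE (4,4): turn R to W, flip to black, move to (4,3). |black|=6
Step 9: on WHITE (4,3): turn R to N, flip to black, move to (3,3). |black|=7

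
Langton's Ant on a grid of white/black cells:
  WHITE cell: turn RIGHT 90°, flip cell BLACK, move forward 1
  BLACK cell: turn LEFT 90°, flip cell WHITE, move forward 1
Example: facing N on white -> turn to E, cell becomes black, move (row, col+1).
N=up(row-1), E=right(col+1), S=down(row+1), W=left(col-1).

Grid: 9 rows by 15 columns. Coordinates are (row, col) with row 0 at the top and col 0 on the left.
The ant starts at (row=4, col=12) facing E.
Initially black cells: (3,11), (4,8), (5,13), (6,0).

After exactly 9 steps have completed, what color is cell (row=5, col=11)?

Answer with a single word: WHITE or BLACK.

Answer: BLACK

Derivation:
Step 1: on WHITE (4,12): turn R to S, flip to black, move to (5,12). |black|=5
Step 2: on WHITE (5,12): turn R to W, flip to black, move to (5,11). |black|=6
Step 3: on WHITE (5,11): turn R to N, flip to black, move to (4,11). |black|=7
Step 4: on WHITE (4,11): turn R to E, flip to black, move to (4,12). |black|=8
Step 5: on BLACK (4,12): turn L to N, flip to white, move to (3,12). |black|=7
Step 6: on WHITE (3,12): turn R to E, flip to black, move to (3,13). |black|=8
Step 7: on WHITE (3,13): turn R to S, flip to black, move to (4,13). |black|=9
Step 8: on WHITE (4,13): turn R to W, flip to black, move to (4,12). |black|=10
Step 9: on WHITE (4,12): turn R to N, flip to black, move to (3,12). |black|=11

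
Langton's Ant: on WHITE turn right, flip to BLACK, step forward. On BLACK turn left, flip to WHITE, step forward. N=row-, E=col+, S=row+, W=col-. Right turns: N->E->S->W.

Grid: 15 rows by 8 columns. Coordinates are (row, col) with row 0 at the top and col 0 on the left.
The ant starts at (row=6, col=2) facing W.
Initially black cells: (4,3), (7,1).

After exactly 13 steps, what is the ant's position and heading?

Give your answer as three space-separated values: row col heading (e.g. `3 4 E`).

Step 1: on WHITE (6,2): turn R to N, flip to black, move to (5,2). |black|=3
Step 2: on WHITE (5,2): turn R to E, flip to black, move to (5,3). |black|=4
Step 3: on WHITE (5,3): turn R to S, flip to black, move to (6,3). |black|=5
Step 4: on WHITE (6,3): turn R to W, flip to black, move to (6,2). |black|=6
Step 5: on BLACK (6,2): turn L to S, flip to white, move to (7,2). |black|=5
Step 6: on WHITE (7,2): turn R to W, flip to black, move to (7,1). |black|=6
Step 7: on BLACK (7,1): turn L to S, flip to white, move to (8,1). |black|=5
Step 8: on WHITE (8,1): turn R to W, flip to black, move to (8,0). |black|=6
Step 9: on WHITE (8,0): turn R to N, flip to black, move to (7,0). |black|=7
Step 10: on WHITE (7,0): turn R to E, flip to black, move to (7,1). |black|=8
Step 11: on WHITE (7,1): turn R to S, flip to black, move to (8,1). |black|=9
Step 12: on BLACK (8,1): turn L to E, flip to white, move to (8,2). |black|=8
Step 13: on WHITE (8,2): turn R to S, flip to black, move to (9,2). |black|=9

Answer: 9 2 S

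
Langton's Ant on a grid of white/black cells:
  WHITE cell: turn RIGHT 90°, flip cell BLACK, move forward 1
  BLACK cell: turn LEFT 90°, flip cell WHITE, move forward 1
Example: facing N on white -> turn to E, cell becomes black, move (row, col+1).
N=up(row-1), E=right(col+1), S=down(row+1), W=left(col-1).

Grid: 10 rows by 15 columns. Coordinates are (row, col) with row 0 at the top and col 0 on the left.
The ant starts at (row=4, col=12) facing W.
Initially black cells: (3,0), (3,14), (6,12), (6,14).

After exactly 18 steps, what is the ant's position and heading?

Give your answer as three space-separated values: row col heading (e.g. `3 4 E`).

Step 1: on WHITE (4,12): turn R to N, flip to black, move to (3,12). |black|=5
Step 2: on WHITE (3,12): turn R to E, flip to black, move to (3,13). |black|=6
Step 3: on WHITE (3,13): turn R to S, flip to black, move to (4,13). |black|=7
Step 4: on WHITE (4,13): turn R to W, flip to black, move to (4,12). |black|=8
Step 5: on BLACK (4,12): turn L to S, flip to white, move to (5,12). |black|=7
Step 6: on WHITE (5,12): turn R to W, flip to black, move to (5,11). |black|=8
Step 7: on WHITE (5,11): turn R to N, flip to black, move to (4,11). |black|=9
Step 8: on WHITE (4,11): turn R to E, flip to black, move to (4,12). |black|=10
Step 9: on WHITE (4,12): turn R to S, flip to black, move to (5,12). |black|=11
Step 10: on BLACK (5,12): turn L to E, flip to white, move to (5,13). |black|=10
Step 11: on WHITE (5,13): turn R to S, flip to black, move to (6,13). |black|=11
Step 12: on WHITE (6,13): turn R to W, flip to black, move to (6,12). |black|=12
Step 13: on BLACK (6,12): turn L to S, flip to white, move to (7,12). |black|=11
Step 14: on WHITE (7,12): turn R to W, flip to black, move to (7,11). |black|=12
Step 15: on WHITE (7,11): turn R to N, flip to black, move to (6,11). |black|=13
Step 16: on WHITE (6,11): turn R to E, flip to black, move to (6,12). |black|=14
Step 17: on WHITE (6,12): turn R to S, flip to black, move to (7,12). |black|=15
Step 18: on BLACK (7,12): turn L to E, flip to white, move to (7,13). |black|=14

Answer: 7 13 E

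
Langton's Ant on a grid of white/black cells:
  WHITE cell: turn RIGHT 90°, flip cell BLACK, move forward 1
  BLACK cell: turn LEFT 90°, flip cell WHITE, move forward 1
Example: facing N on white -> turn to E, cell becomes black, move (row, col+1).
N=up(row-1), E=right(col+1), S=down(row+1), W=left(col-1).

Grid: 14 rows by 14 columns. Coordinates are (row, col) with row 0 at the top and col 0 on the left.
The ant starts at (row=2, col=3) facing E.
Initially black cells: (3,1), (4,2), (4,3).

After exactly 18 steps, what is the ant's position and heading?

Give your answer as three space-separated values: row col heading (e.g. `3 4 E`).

Answer: 1 2 W

Derivation:
Step 1: on WHITE (2,3): turn R to S, flip to black, move to (3,3). |black|=4
Step 2: on WHITE (3,3): turn R to W, flip to black, move to (3,2). |black|=5
Step 3: on WHITE (3,2): turn R to N, flip to black, move to (2,2). |black|=6
Step 4: on WHITE (2,2): turn R to E, flip to black, move to (2,3). |black|=7
Step 5: on BLACK (2,3): turn L to N, flip to white, move to (1,3). |black|=6
Step 6: on WHITE (1,3): turn R to E, flip to black, move to (1,4). |black|=7
Step 7: on WHITE (1,4): turn R to S, flip to black, move to (2,4). |black|=8
Step 8: on WHITE (2,4): turn R to W, flip to black, move to (2,3). |black|=9
Step 9: on WHITE (2,3): turn R to N, flip to black, move to (1,3). |black|=10
Step 10: on BLACK (1,3): turn L to W, flip to white, move to (1,2). |black|=9
Step 11: on WHITE (1,2): turn R to N, flip to black, move to (0,2). |black|=10
Step 12: on WHITE (0,2): turn R to E, flip to black, move to (0,3). |black|=11
Step 13: on WHITE (0,3): turn R to S, flip to black, move to (1,3). |black|=12
Step 14: on WHITE (1,3): turn R to W, flip to black, move to (1,2). |black|=13
Step 15: on BLACK (1,2): turn L to S, flip to white, move to (2,2). |black|=12
Step 16: on BLACK (2,2): turn L to E, flip to white, move to (2,3). |black|=11
Step 17: on BLACK (2,3): turn L to N, flip to white, move to (1,3). |black|=10
Step 18: on BLACK (1,3): turn L to W, flip to white, move to (1,2). |black|=9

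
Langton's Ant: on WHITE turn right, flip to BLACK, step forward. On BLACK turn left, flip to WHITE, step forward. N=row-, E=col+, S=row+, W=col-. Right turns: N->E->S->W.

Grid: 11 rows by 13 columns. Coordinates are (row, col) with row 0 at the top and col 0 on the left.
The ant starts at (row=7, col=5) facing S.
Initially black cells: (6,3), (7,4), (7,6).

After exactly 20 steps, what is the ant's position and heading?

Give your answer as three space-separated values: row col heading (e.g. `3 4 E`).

Step 1: on WHITE (7,5): turn R to W, flip to black, move to (7,4). |black|=4
Step 2: on BLACK (7,4): turn L to S, flip to white, move to (8,4). |black|=3
Step 3: on WHITE (8,4): turn R to W, flip to black, move to (8,3). |black|=4
Step 4: on WHITE (8,3): turn R to N, flip to black, move to (7,3). |black|=5
Step 5: on WHITE (7,3): turn R to E, flip to black, move to (7,4). |black|=6
Step 6: on WHITE (7,4): turn R to S, flip to black, move to (8,4). |black|=7
Step 7: on BLACK (8,4): turn L to E, flip to white, move to (8,5). |black|=6
Step 8: on WHITE (8,5): turn R to S, flip to black, move to (9,5). |black|=7
Step 9: on WHITE (9,5): turn R to W, flip to black, move to (9,4). |black|=8
Step 10: on WHITE (9,4): turn R to N, flip to black, move to (8,4). |black|=9
Step 11: on WHITE (8,4): turn R to E, flip to black, move to (8,5). |black|=10
Step 12: on BLACK (8,5): turn L to N, flip to white, move to (7,5). |black|=9
Step 13: on BLACK (7,5): turn L to W, flip to white, move to (7,4). |black|=8
Step 14: on BLACK (7,4): turn L to S, flip to white, move to (8,4). |black|=7
Step 15: on BLACK (8,4): turn L to E, flip to white, move to (8,5). |black|=6
Step 16: on WHITE (8,5): turn R to S, flip to black, move to (9,5). |black|=7
Step 17: on BLACK (9,5): turn L to E, flip to white, move to (9,6). |black|=6
Step 18: on WHITE (9,6): turn R to S, flip to black, move to (10,6). |black|=7
Step 19: on WHITE (10,6): turn R to W, flip to black, move to (10,5). |black|=8
Step 20: on WHITE (10,5): turn R to N, flip to black, move to (9,5). |black|=9

Answer: 9 5 N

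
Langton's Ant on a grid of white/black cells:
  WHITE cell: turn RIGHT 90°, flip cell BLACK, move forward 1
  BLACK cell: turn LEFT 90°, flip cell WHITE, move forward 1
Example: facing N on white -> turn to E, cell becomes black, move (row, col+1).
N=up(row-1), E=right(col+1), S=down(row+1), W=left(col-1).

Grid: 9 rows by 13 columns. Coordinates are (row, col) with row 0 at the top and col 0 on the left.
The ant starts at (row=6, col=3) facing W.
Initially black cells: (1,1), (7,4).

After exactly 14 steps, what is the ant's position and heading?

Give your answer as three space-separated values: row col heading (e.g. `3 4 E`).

Answer: 7 2 W

Derivation:
Step 1: on WHITE (6,3): turn R to N, flip to black, move to (5,3). |black|=3
Step 2: on WHITE (5,3): turn R to E, flip to black, move to (5,4). |black|=4
Step 3: on WHITE (5,4): turn R to S, flip to black, move to (6,4). |black|=5
Step 4: on WHITE (6,4): turn R to W, flip to black, move to (6,3). |black|=6
Step 5: on BLACK (6,3): turn L to S, flip to white, move to (7,3). |black|=5
Step 6: on WHITE (7,3): turn R to W, flip to black, move to (7,2). |black|=6
Step 7: on WHITE (7,2): turn R to N, flip to black, move to (6,2). |black|=7
Step 8: on WHITE (6,2): turn R to E, flip to black, move to (6,3). |black|=8
Step 9: on WHITE (6,3): turn R to S, flip to black, move to (7,3). |black|=9
Step 10: on BLACK (7,3): turn L to E, flip to white, move to (7,4). |black|=8
Step 11: on BLACK (7,4): turn L to N, flip to white, move to (6,4). |black|=7
Step 12: on BLACK (6,4): turn L to W, flip to white, move to (6,3). |black|=6
Step 13: on BLACK (6,3): turn L to S, flip to white, move to (7,3). |black|=5
Step 14: on WHITE (7,3): turn R to W, flip to black, move to (7,2). |black|=6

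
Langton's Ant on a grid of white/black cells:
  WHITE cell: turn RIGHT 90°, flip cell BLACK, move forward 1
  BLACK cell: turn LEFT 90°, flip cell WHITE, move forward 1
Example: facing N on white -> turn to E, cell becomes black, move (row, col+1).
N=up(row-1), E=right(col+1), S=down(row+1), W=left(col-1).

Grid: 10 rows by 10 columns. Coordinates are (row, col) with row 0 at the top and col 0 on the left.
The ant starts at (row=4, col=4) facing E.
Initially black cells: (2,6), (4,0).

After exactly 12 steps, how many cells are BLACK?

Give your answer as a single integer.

Step 1: on WHITE (4,4): turn R to S, flip to black, move to (5,4). |black|=3
Step 2: on WHITE (5,4): turn R to W, flip to black, move to (5,3). |black|=4
Step 3: on WHITE (5,3): turn R to N, flip to black, move to (4,3). |black|=5
Step 4: on WHITE (4,3): turn R to E, flip to black, move to (4,4). |black|=6
Step 5: on BLACK (4,4): turn L to N, flip to white, move to (3,4). |black|=5
Step 6: on WHITE (3,4): turn R to E, flip to black, move to (3,5). |black|=6
Step 7: on WHITE (3,5): turn R to S, flip to black, move to (4,5). |black|=7
Step 8: on WHITE (4,5): turn R to W, flip to black, move to (4,4). |black|=8
Step 9: on WHITE (4,4): turn R to N, flip to black, move to (3,4). |black|=9
Step 10: on BLACK (3,4): turn L to W, flip to white, move to (3,3). |black|=8
Step 11: on WHITE (3,3): turn R to N, flip to black, move to (2,3). |black|=9
Step 12: on WHITE (2,3): turn R to E, flip to black, move to (2,4). |black|=10

Answer: 10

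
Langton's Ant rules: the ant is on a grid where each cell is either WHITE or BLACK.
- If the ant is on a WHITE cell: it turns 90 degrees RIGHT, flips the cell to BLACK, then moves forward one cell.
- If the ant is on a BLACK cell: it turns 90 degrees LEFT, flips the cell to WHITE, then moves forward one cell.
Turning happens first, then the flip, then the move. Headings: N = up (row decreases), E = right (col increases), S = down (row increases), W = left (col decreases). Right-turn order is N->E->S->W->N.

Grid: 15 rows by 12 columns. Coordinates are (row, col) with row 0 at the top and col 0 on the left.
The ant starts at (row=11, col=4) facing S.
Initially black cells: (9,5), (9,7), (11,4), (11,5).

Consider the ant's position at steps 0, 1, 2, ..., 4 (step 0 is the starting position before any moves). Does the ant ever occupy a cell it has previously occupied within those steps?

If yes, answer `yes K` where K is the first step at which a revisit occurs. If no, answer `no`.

Answer: no

Derivation:
Step 1: on BLACK (11,4): turn L to E, flip to white, move to (11,5). |black|=3 — new cell
Step 2: on BLACK (11,5): turn L to N, flip to white, move to (10,5). |black|=2 — new cell
Step 3: on WHITE (10,5): turn R to E, flip to black, move to (10,6). |black|=3 — new cell
Step 4: on WHITE (10,6): turn R to S, flip to black, move to (11,6). |black|=4 — new cell
No revisit within 4 steps.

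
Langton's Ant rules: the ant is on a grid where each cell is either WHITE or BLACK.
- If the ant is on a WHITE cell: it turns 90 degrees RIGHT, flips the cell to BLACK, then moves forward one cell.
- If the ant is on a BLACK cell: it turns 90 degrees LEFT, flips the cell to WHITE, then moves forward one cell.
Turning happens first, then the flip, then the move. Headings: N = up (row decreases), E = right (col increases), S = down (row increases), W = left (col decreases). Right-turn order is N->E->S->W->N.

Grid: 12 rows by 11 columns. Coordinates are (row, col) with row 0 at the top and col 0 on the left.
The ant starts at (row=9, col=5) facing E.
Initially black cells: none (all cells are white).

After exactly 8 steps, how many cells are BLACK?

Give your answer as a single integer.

Step 1: on WHITE (9,5): turn R to S, flip to black, move to (10,5). |black|=1
Step 2: on WHITE (10,5): turn R to W, flip to black, move to (10,4). |black|=2
Step 3: on WHITE (10,4): turn R to N, flip to black, move to (9,4). |black|=3
Step 4: on WHITE (9,4): turn R to E, flip to black, move to (9,5). |black|=4
Step 5: on BLACK (9,5): turn L to N, flip to white, move to (8,5). |black|=3
Step 6: on WHITE (8,5): turn R to E, flip to black, move to (8,6). |black|=4
Step 7: on WHITE (8,6): turn R to S, flip to black, move to (9,6). |black|=5
Step 8: on WHITE (9,6): turn R to W, flip to black, move to (9,5). |black|=6

Answer: 6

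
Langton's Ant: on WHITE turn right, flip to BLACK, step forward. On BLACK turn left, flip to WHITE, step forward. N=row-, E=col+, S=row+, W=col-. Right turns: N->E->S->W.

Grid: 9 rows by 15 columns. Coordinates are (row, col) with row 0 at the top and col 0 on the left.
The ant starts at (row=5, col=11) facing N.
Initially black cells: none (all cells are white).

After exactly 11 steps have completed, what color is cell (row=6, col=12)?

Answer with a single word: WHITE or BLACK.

Answer: BLACK

Derivation:
Step 1: on WHITE (5,11): turn R to E, flip to black, move to (5,12). |black|=1
Step 2: on WHITE (5,12): turn R to S, flip to black, move to (6,12). |black|=2
Step 3: on WHITE (6,12): turn R to W, flip to black, move to (6,11). |black|=3
Step 4: on WHITE (6,11): turn R to N, flip to black, move to (5,11). |black|=4
Step 5: on BLACK (5,11): turn L to W, flip to white, move to (5,10). |black|=3
Step 6: on WHITE (5,10): turn R to N, flip to black, move to (4,10). |black|=4
Step 7: on WHITE (4,10): turn R to E, flip to black, move to (4,11). |black|=5
Step 8: on WHITE (4,11): turn R to S, flip to black, move to (5,11). |black|=6
Step 9: on WHITE (5,11): turn R to W, flip to black, move to (5,10). |black|=7
Step 10: on BLACK (5,10): turn L to S, flip to white, move to (6,10). |black|=6
Step 11: on WHITE (6,10): turn R to W, flip to black, move to (6,9). |black|=7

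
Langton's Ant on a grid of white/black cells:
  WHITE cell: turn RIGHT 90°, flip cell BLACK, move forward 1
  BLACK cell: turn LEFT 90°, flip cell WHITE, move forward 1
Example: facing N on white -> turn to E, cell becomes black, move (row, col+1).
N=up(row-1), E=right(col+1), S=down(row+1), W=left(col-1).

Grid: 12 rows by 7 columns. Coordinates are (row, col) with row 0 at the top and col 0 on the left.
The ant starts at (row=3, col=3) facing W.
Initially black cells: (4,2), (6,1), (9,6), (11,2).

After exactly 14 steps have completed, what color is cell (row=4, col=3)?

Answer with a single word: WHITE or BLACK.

Step 1: on WHITE (3,3): turn R to N, flip to black, move to (2,3). |black|=5
Step 2: on WHITE (2,3): turn R to E, flip to black, move to (2,4). |black|=6
Step 3: on WHITE (2,4): turn R to S, flip to black, move to (3,4). |black|=7
Step 4: on WHITE (3,4): turn R to W, flip to black, move to (3,3). |black|=8
Step 5: on BLACK (3,3): turn L to S, flip to white, move to (4,3). |black|=7
Step 6: on WHITE (4,3): turn R to W, flip to black, move to (4,2). |black|=8
Step 7: on BLACK (4,2): turn L to S, flip to white, move to (5,2). |black|=7
Step 8: on WHITE (5,2): turn R to W, flip to black, move to (5,1). |black|=8
Step 9: on WHITE (5,1): turn R to N, flip to black, move to (4,1). |black|=9
Step 10: on WHITE (4,1): turn R to E, flip to black, move to (4,2). |black|=10
Step 11: on WHITE (4,2): turn R to S, flip to black, move to (5,2). |black|=11
Step 12: on BLACK (5,2): turn L to E, flip to white, move to (5,3). |black|=10
Step 13: on WHITE (5,3): turn R to S, flip to black, move to (6,3). |black|=11
Step 14: on WHITE (6,3): turn R to W, flip to black, move to (6,2). |black|=12

Answer: BLACK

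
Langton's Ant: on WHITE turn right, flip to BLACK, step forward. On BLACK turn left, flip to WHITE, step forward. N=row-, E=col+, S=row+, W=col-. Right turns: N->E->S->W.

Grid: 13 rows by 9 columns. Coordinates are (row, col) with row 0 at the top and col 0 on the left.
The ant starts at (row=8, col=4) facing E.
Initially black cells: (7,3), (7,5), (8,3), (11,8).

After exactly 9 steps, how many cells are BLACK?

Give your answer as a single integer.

Answer: 9

Derivation:
Step 1: on WHITE (8,4): turn R to S, flip to black, move to (9,4). |black|=5
Step 2: on WHITE (9,4): turn R to W, flip to black, move to (9,3). |black|=6
Step 3: on WHITE (9,3): turn R to N, flip to black, move to (8,3). |black|=7
Step 4: on BLACK (8,3): turn L to W, flip to white, move to (8,2). |black|=6
Step 5: on WHITE (8,2): turn R to N, flip to black, move to (7,2). |black|=7
Step 6: on WHITE (7,2): turn R to E, flip to black, move to (7,3). |black|=8
Step 7: on BLACK (7,3): turn L to N, flip to white, move to (6,3). |black|=7
Step 8: on WHITE (6,3): turn R to E, flip to black, move to (6,4). |black|=8
Step 9: on WHITE (6,4): turn R to S, flip to black, move to (7,4). |black|=9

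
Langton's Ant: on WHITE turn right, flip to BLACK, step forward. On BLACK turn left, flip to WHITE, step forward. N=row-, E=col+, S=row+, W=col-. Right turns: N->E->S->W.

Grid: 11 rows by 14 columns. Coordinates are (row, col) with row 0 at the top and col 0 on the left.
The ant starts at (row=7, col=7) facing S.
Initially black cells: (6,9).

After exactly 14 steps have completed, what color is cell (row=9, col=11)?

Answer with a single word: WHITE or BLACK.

Step 1: on WHITE (7,7): turn R to W, flip to black, move to (7,6). |black|=2
Step 2: on WHITE (7,6): turn R to N, flip to black, move to (6,6). |black|=3
Step 3: on WHITE (6,6): turn R to E, flip to black, move to (6,7). |black|=4
Step 4: on WHITE (6,7): turn R to S, flip to black, move to (7,7). |black|=5
Step 5: on BLACK (7,7): turn L to E, flip to white, move to (7,8). |black|=4
Step 6: on WHITE (7,8): turn R to S, flip to black, move to (8,8). |black|=5
Step 7: on WHITE (8,8): turn R to W, flip to black, move to (8,7). |black|=6
Step 8: on WHITE (8,7): turn R to N, flip to black, move to (7,7). |black|=7
Step 9: on WHITE (7,7): turn R to E, flip to black, move to (7,8). |black|=8
Step 10: on BLACK (7,8): turn L to N, flip to white, move to (6,8). |black|=7
Step 11: on WHITE (6,8): turn R to E, flip to black, move to (6,9). |black|=8
Step 12: on BLACK (6,9): turn L to N, flip to white, move to (5,9). |black|=7
Step 13: on WHITE (5,9): turn R to E, flip to black, move to (5,10). |black|=8
Step 14: on WHITE (5,10): turn R to S, flip to black, move to (6,10). |black|=9

Answer: WHITE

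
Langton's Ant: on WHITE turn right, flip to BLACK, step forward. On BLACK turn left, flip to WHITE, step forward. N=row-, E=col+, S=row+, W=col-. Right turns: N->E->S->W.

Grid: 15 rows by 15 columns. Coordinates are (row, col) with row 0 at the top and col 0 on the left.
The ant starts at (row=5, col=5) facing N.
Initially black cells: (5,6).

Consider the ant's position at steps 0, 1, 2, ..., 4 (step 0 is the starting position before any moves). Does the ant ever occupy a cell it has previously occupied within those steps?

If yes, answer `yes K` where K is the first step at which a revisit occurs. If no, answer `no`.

Answer: no

Derivation:
Step 1: on WHITE (5,5): turn R to E, flip to black, move to (5,6). |black|=2 — new cell
Step 2: on BLACK (5,6): turn L to N, flip to white, move to (4,6). |black|=1 — new cell
Step 3: on WHITE (4,6): turn R to E, flip to black, move to (4,7). |black|=2 — new cell
Step 4: on WHITE (4,7): turn R to S, flip to black, move to (5,7). |black|=3 — new cell
No revisit within 4 steps.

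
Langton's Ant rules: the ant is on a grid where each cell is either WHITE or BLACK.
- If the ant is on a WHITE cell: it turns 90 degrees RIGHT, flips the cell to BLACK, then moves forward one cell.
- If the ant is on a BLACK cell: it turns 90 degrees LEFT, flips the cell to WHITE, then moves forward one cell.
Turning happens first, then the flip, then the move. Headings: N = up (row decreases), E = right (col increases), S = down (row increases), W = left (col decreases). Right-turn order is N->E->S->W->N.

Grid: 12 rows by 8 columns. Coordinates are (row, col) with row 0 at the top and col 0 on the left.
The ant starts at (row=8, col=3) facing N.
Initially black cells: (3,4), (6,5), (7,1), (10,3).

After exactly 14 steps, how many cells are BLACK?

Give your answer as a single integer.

Answer: 14

Derivation:
Step 1: on WHITE (8,3): turn R to E, flip to black, move to (8,4). |black|=5
Step 2: on WHITE (8,4): turn R to S, flip to black, move to (9,4). |black|=6
Step 3: on WHITE (9,4): turn R to W, flip to black, move to (9,3). |black|=7
Step 4: on WHITE (9,3): turn R to N, flip to black, move to (8,3). |black|=8
Step 5: on BLACK (8,3): turn L to W, flip to white, move to (8,2). |black|=7
Step 6: on WHITE (8,2): turn R to N, flip to black, move to (7,2). |black|=8
Step 7: on WHITE (7,2): turn R to E, flip to black, move to (7,3). |black|=9
Step 8: on WHITE (7,3): turn R to S, flip to black, move to (8,3). |black|=10
Step 9: on WHITE (8,3): turn R to W, flip to black, move to (8,2). |black|=11
Step 10: on BLACK (8,2): turn L to S, flip to white, move to (9,2). |black|=10
Step 11: on WHITE (9,2): turn R to W, flip to black, move to (9,1). |black|=11
Step 12: on WHITE (9,1): turn R to N, flip to black, move to (8,1). |black|=12
Step 13: on WHITE (8,1): turn R to E, flip to black, move to (8,2). |black|=13
Step 14: on WHITE (8,2): turn R to S, flip to black, move to (9,2). |black|=14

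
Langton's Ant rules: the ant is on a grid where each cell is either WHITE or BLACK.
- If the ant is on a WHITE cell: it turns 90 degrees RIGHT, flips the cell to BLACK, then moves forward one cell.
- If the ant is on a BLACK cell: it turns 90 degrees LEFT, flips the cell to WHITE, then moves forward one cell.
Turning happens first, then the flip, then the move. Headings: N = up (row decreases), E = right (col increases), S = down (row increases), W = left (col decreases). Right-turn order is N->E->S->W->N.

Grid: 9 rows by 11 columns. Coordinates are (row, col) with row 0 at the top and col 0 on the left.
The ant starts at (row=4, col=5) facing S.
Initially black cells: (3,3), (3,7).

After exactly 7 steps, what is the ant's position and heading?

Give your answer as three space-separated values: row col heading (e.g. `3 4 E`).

Answer: 5 5 W

Derivation:
Step 1: on WHITE (4,5): turn R to W, flip to black, move to (4,4). |black|=3
Step 2: on WHITE (4,4): turn R to N, flip to black, move to (3,4). |black|=4
Step 3: on WHITE (3,4): turn R to E, flip to black, move to (3,5). |black|=5
Step 4: on WHITE (3,5): turn R to S, flip to black, move to (4,5). |black|=6
Step 5: on BLACK (4,5): turn L to E, flip to white, move to (4,6). |black|=5
Step 6: on WHITE (4,6): turn R to S, flip to black, move to (5,6). |black|=6
Step 7: on WHITE (5,6): turn R to W, flip to black, move to (5,5). |black|=7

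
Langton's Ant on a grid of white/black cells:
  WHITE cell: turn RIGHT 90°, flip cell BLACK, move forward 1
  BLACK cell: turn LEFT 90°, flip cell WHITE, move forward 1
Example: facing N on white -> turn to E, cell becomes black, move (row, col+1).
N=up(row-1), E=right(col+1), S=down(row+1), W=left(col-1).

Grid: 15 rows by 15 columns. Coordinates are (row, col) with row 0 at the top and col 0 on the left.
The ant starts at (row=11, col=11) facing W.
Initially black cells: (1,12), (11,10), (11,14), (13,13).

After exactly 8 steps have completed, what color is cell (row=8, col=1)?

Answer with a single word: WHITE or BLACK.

Answer: WHITE

Derivation:
Step 1: on WHITE (11,11): turn R to N, flip to black, move to (10,11). |black|=5
Step 2: on WHITE (10,11): turn R to E, flip to black, move to (10,12). |black|=6
Step 3: on WHITE (10,12): turn R to S, flip to black, move to (11,12). |black|=7
Step 4: on WHITE (11,12): turn R to W, flip to black, move to (11,11). |black|=8
Step 5: on BLACK (11,11): turn L to S, flip to white, move to (12,11). |black|=7
Step 6: on WHITE (12,11): turn R to W, flip to black, move to (12,10). |black|=8
Step 7: on WHITE (12,10): turn R to N, flip to black, move to (11,10). |black|=9
Step 8: on BLACK (11,10): turn L to W, flip to white, move to (11,9). |black|=8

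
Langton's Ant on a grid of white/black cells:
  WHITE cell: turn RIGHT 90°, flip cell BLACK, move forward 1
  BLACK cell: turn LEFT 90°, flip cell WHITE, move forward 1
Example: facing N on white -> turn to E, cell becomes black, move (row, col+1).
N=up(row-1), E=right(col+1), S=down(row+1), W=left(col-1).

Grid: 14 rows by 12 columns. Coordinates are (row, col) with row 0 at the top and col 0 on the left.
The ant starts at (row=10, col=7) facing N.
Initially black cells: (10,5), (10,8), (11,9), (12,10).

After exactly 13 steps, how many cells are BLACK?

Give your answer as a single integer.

Step 1: on WHITE (10,7): turn R to E, flip to black, move to (10,8). |black|=5
Step 2: on BLACK (10,8): turn L to N, flip to white, move to (9,8). |black|=4
Step 3: on WHITE (9,8): turn R to E, flip to black, move to (9,9). |black|=5
Step 4: on WHITE (9,9): turn R to S, flip to black, move to (10,9). |black|=6
Step 5: on WHITE (10,9): turn R to W, flip to black, move to (10,8). |black|=7
Step 6: on WHITE (10,8): turn R to N, flip to black, move to (9,8). |black|=8
Step 7: on BLACK (9,8): turn L to W, flip to white, move to (9,7). |black|=7
Step 8: on WHITE (9,7): turn R to N, flip to black, move to (8,7). |black|=8
Step 9: on WHITE (8,7): turn R to E, flip to black, move to (8,8). |black|=9
Step 10: on WHITE (8,8): turn R to S, flip to black, move to (9,8). |black|=10
Step 11: on WHITE (9,8): turn R to W, flip to black, move to (9,7). |black|=11
Step 12: on BLACK (9,7): turn L to S, flip to white, move to (10,7). |black|=10
Step 13: on BLACK (10,7): turn L to E, flip to white, move to (10,8). |black|=9

Answer: 9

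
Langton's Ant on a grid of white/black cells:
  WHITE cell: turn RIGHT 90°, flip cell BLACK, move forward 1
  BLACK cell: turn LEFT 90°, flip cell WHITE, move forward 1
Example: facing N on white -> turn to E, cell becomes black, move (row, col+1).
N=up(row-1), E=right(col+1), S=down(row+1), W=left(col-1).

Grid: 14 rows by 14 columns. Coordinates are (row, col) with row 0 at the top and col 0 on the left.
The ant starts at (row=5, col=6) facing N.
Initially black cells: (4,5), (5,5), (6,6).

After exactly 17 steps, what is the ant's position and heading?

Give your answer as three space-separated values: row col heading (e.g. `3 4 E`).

Answer: 7 7 E

Derivation:
Step 1: on WHITE (5,6): turn R to E, flip to black, move to (5,7). |black|=4
Step 2: on WHITE (5,7): turn R to S, flip to black, move to (6,7). |black|=5
Step 3: on WHITE (6,7): turn R to W, flip to black, move to (6,6). |black|=6
Step 4: on BLACK (6,6): turn L to S, flip to white, move to (7,6). |black|=5
Step 5: on WHITE (7,6): turn R to W, flip to black, move to (7,5). |black|=6
Step 6: on WHITE (7,5): turn R to N, flip to black, move to (6,5). |black|=7
Step 7: on WHITE (6,5): turn R to E, flip to black, move to (6,6). |black|=8
Step 8: on WHITE (6,6): turn R to S, flip to black, move to (7,6). |black|=9
Step 9: on BLACK (7,6): turn L to E, flip to white, move to (7,7). |black|=8
Step 10: on WHITE (7,7): turn R to S, flip to black, move to (8,7). |black|=9
Step 11: on WHITE (8,7): turn R to W, flip to black, move to (8,6). |black|=10
Step 12: on WHITE (8,6): turn R to N, flip to black, move to (7,6). |black|=11
Step 13: on WHITE (7,6): turn R to E, flip to black, move to (7,7). |black|=12
Step 14: on BLACK (7,7): turn L to N, flip to white, move to (6,7). |black|=11
Step 15: on BLACK (6,7): turn L to W, flip to white, move to (6,6). |black|=10
Step 16: on BLACK (6,6): turn L to S, flip to white, move to (7,6). |black|=9
Step 17: on BLACK (7,6): turn L to E, flip to white, move to (7,7). |black|=8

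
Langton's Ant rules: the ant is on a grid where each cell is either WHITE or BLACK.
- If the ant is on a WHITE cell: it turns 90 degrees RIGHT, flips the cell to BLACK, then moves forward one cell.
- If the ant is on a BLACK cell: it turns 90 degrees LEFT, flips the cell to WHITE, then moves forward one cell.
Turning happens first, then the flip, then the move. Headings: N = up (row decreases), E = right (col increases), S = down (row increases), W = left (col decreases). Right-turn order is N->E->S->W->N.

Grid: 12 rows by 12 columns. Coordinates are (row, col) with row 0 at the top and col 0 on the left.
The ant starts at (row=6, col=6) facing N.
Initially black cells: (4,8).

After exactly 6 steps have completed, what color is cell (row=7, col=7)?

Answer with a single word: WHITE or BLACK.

Step 1: on WHITE (6,6): turn R to E, flip to black, move to (6,7). |black|=2
Step 2: on WHITE (6,7): turn R to S, flip to black, move to (7,7). |black|=3
Step 3: on WHITE (7,7): turn R to W, flip to black, move to (7,6). |black|=4
Step 4: on WHITE (7,6): turn R to N, flip to black, move to (6,6). |black|=5
Step 5: on BLACK (6,6): turn L to W, flip to white, move to (6,5). |black|=4
Step 6: on WHITE (6,5): turn R to N, flip to black, move to (5,5). |black|=5

Answer: BLACK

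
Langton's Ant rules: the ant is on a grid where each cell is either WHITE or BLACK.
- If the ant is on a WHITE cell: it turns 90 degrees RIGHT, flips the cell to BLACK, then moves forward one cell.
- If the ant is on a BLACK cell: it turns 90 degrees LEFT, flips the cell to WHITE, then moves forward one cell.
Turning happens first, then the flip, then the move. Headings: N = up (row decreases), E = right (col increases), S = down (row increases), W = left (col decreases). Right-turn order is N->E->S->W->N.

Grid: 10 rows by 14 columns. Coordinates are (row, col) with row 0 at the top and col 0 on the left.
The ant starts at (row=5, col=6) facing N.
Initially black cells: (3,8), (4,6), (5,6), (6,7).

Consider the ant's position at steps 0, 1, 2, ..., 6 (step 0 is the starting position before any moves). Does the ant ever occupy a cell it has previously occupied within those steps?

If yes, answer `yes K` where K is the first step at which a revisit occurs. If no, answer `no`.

Answer: no

Derivation:
Step 1: on BLACK (5,6): turn L to W, flip to white, move to (5,5). |black|=3 — new cell
Step 2: on WHITE (5,5): turn R to N, flip to black, move to (4,5). |black|=4 — new cell
Step 3: on WHITE (4,5): turn R to E, flip to black, move to (4,6). |black|=5 — new cell
Step 4: on BLACK (4,6): turn L to N, flip to white, move to (3,6). |black|=4 — new cell
Step 5: on WHITE (3,6): turn R to E, flip to black, move to (3,7). |black|=5 — new cell
Step 6: on WHITE (3,7): turn R to S, flip to black, move to (4,7). |black|=6 — new cell
No revisit within 6 steps.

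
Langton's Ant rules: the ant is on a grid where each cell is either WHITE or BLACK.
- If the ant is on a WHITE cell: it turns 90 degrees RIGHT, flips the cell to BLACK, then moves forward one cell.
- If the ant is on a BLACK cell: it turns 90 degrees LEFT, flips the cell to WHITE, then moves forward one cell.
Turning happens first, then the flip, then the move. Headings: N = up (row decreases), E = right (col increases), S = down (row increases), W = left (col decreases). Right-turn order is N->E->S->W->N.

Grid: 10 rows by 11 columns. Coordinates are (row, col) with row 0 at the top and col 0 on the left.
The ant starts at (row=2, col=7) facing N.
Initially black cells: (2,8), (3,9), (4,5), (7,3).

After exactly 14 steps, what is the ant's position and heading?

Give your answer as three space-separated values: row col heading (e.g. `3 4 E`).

Answer: 1 8 N

Derivation:
Step 1: on WHITE (2,7): turn R to E, flip to black, move to (2,8). |black|=5
Step 2: on BLACK (2,8): turn L to N, flip to white, move to (1,8). |black|=4
Step 3: on WHITE (1,8): turn R to E, flip to black, move to (1,9). |black|=5
Step 4: on WHITE (1,9): turn R to S, flip to black, move to (2,9). |black|=6
Step 5: on WHITE (2,9): turn R to W, flip to black, move to (2,8). |black|=7
Step 6: on WHITE (2,8): turn R to N, flip to black, move to (1,8). |black|=8
Step 7: on BLACK (1,8): turn L to W, flip to white, move to (1,7). |black|=7
Step 8: on WHITE (1,7): turn R to N, flip to black, move to (0,7). |black|=8
Step 9: on WHITE (0,7): turn R to E, flip to black, move to (0,8). |black|=9
Step 10: on WHITE (0,8): turn R to S, flip to black, move to (1,8). |black|=10
Step 11: on WHITE (1,8): turn R to W, flip to black, move to (1,7). |black|=11
Step 12: on BLACK (1,7): turn L to S, flip to white, move to (2,7). |black|=10
Step 13: on BLACK (2,7): turn L to E, flip to white, move to (2,8). |black|=9
Step 14: on BLACK (2,8): turn L to N, flip to white, move to (1,8). |black|=8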